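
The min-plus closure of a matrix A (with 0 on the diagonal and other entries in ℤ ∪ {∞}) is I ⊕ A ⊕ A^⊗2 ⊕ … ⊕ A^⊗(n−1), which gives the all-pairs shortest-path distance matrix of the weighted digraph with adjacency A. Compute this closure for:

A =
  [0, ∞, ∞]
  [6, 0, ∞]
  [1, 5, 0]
Closure =
  [0, ∞, ∞]
  [6, 0, ∞]
  [1, 5, 0]

This is the Floyd-Warshall all-pairs shortest-path computation. For each intermediate vertex k = 0, 1, …, 2, update dist[i][j] ← min(dist[i][j], dist[i][k] + dist[k][j]). The final matrix gives, for each (i, j), the minimum total weight of any directed path from i to j (possibly empty when i = j).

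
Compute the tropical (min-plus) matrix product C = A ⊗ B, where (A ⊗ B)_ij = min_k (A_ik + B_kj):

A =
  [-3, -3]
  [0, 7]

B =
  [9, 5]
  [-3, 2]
A ⊗ B =
  [-6, -1]
  [4, 5]

Apply the min-plus product entry-by-entry:
  C[0][0] = min over k of (A[0][0] + B[0][0] = -3 + 9 = 6, A[0][1] + B[1][0] = -3 + -3 = -6) = -6 (attained at k = 1)
  C[0][1] = min over k of (A[0][0] + B[0][1] = -3 + 5 = 2, A[0][1] + B[1][1] = -3 + 2 = -1) = -1 (attained at k = 1)
  C[1][0] = min over k of (A[1][0] + B[0][0] = 0 + 9 = 9, A[1][1] + B[1][0] = 7 + -3 = 4) = 4 (attained at k = 1)
  C[1][1] = min over k of (A[1][0] + B[0][1] = 0 + 5 = 5, A[1][1] + B[1][1] = 7 + 2 = 9) = 5 (attained at k = 0)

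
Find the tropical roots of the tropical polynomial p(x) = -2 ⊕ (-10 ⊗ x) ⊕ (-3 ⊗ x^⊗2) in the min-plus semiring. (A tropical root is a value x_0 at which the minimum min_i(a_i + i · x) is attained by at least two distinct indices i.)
Roots: {-7, 8}

Each tropical root is a break point of the lower envelope of the lines y = a_i + i · x (there are 3 lines, with slopes 0, 1, ..., 2). Only the lines that attain the minimum somewhere contribute to roots; other lines are dominated. Here the surviving (envelope) indices are i = 2, i = 1, i = 0.
Intersections between consecutive envelope lines give the roots: for adjacent envelope indices i < j the intersection is x = (a_i − a_j) / (j − i). Reading off the sorted break points: {-7, 8}.
Verification: at each break x_0, at least two indices attain the minimum of min_i(a_i + i · x_0).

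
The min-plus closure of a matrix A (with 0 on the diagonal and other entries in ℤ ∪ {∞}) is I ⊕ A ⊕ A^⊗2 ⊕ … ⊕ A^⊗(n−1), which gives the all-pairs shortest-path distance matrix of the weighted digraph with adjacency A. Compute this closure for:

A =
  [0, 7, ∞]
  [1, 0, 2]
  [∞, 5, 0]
Closure =
  [0, 7, 9]
  [1, 0, 2]
  [6, 5, 0]

This is the Floyd-Warshall all-pairs shortest-path computation. For each intermediate vertex k = 0, 1, …, 2, update dist[i][j] ← min(dist[i][j], dist[i][k] + dist[k][j]). The final matrix gives, for each (i, j), the minimum total weight of any directed path from i to j (possibly empty when i = j).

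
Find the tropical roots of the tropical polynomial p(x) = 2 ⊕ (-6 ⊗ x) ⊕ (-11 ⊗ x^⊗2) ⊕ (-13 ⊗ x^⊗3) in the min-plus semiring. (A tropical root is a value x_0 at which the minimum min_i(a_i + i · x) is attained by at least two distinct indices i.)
Roots: {2, 5, 8}

Each tropical root is a break point of the lower envelope of the lines y = a_i + i · x (there are 4 lines, with slopes 0, 1, ..., 3). Only the lines that attain the minimum somewhere contribute to roots; other lines are dominated. Here the surviving (envelope) indices are i = 3, i = 2, i = 1, i = 0.
Intersections between consecutive envelope lines give the roots: for adjacent envelope indices i < j the intersection is x = (a_i − a_j) / (j − i). Reading off the sorted break points: {2, 5, 8}.
Verification: at each break x_0, at least two indices attain the minimum of min_i(a_i + i · x_0).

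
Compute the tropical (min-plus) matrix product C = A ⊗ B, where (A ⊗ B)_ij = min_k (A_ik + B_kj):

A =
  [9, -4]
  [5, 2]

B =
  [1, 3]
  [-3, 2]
A ⊗ B =
  [-7, -2]
  [-1, 4]

Apply the min-plus product entry-by-entry:
  C[0][0] = min over k of (A[0][0] + B[0][0] = 9 + 1 = 10, A[0][1] + B[1][0] = -4 + -3 = -7) = -7 (attained at k = 1)
  C[0][1] = min over k of (A[0][0] + B[0][1] = 9 + 3 = 12, A[0][1] + B[1][1] = -4 + 2 = -2) = -2 (attained at k = 1)
  C[1][0] = min over k of (A[1][0] + B[0][0] = 5 + 1 = 6, A[1][1] + B[1][0] = 2 + -3 = -1) = -1 (attained at k = 1)
  C[1][1] = min over k of (A[1][0] + B[0][1] = 5 + 3 = 8, A[1][1] + B[1][1] = 2 + 2 = 4) = 4 (attained at k = 1)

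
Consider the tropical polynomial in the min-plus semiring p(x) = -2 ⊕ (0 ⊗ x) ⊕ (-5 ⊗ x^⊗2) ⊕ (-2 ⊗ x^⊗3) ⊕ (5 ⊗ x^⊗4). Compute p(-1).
p(-1) = -7

A tropical monomial a ⊗ x^⊗i evaluates to a + i · x. Evaluating each term at x = -1:
  Term 0 contributes -2 + 0 · -1 = -2
  Term 1 contributes 0 + 1 · -1 = -1
  Term 2 contributes -5 + 2 · -1 = -7
  Term 3 contributes -2 + 3 · -1 = -5
  Term 4 contributes 5 + 4 · -1 = 1
p(-1) = ⊕ of these = min[-2, -1, -7, -5, 1] = -7.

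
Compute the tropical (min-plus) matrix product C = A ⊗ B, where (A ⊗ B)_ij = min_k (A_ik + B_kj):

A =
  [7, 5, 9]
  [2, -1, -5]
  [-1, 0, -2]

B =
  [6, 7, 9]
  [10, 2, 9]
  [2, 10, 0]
A ⊗ B =
  [11, 7, 9]
  [-3, 1, -5]
  [0, 2, -2]

Apply the min-plus product entry-by-entry:
  C[0][0] = min over k of (A[0][0] + B[0][0] = 7 + 6 = 13, A[0][1] + B[1][0] = 5 + 10 = 15, A[0][2] + B[2][0] = 9 + 2 = 11) = 11 (attained at k = 2)
  C[0][1] = min over k of (A[0][0] + B[0][1] = 7 + 7 = 14, A[0][1] + B[1][1] = 5 + 2 = 7, A[0][2] + B[2][1] = 9 + 10 = 19) = 7 (attained at k = 1)
  C[0][2] = min over k of (A[0][0] + B[0][2] = 7 + 9 = 16, A[0][1] + B[1][2] = 5 + 9 = 14, A[0][2] + B[2][2] = 9 + 0 = 9) = 9 (attained at k = 2)
  C[1][0] = min over k of (A[1][0] + B[0][0] = 2 + 6 = 8, A[1][1] + B[1][0] = -1 + 10 = 9, A[1][2] + B[2][0] = -5 + 2 = -3) = -3 (attained at k = 2)
  C[1][1] = min over k of (A[1][0] + B[0][1] = 2 + 7 = 9, A[1][1] + B[1][1] = -1 + 2 = 1, A[1][2] + B[2][1] = -5 + 10 = 5) = 1 (attained at k = 1)
  C[1][2] = min over k of (A[1][0] + B[0][2] = 2 + 9 = 11, A[1][1] + B[1][2] = -1 + 9 = 8, A[1][2] + B[2][2] = -5 + 0 = -5) = -5 (attained at k = 2)
  C[2][0] = min over k of (A[2][0] + B[0][0] = -1 + 6 = 5, A[2][1] + B[1][0] = 0 + 10 = 10, A[2][2] + B[2][0] = -2 + 2 = 0) = 0 (attained at k = 2)
  C[2][1] = min over k of (A[2][0] + B[0][1] = -1 + 7 = 6, A[2][1] + B[1][1] = 0 + 2 = 2, A[2][2] + B[2][1] = -2 + 10 = 8) = 2 (attained at k = 1)
  C[2][2] = min over k of (A[2][0] + B[0][2] = -1 + 9 = 8, A[2][1] + B[1][2] = 0 + 9 = 9, A[2][2] + B[2][2] = -2 + 0 = -2) = -2 (attained at k = 2)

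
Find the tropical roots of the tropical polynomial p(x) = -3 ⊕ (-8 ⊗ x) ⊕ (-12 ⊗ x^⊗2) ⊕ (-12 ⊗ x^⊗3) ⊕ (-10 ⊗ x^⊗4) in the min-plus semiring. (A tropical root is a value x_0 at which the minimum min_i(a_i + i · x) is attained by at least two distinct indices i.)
Roots: {-2, 0, 4, 5}

Each tropical root is a break point of the lower envelope of the lines y = a_i + i · x (there are 5 lines, with slopes 0, 1, ..., 4). Only the lines that attain the minimum somewhere contribute to roots; other lines are dominated. Here the surviving (envelope) indices are i = 4, i = 3, i = 2, i = 1, i = 0.
Intersections between consecutive envelope lines give the roots: for adjacent envelope indices i < j the intersection is x = (a_i − a_j) / (j − i). Reading off the sorted break points: {-2, 0, 4, 5}.
Verification: at each break x_0, at least two indices attain the minimum of min_i(a_i + i · x_0).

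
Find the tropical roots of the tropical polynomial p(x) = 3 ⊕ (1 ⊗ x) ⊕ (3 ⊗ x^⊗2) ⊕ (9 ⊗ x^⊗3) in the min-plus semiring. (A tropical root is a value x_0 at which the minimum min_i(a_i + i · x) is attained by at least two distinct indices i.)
Roots: {-6, -2, 2}

Each tropical root is a break point of the lower envelope of the lines y = a_i + i · x (there are 4 lines, with slopes 0, 1, ..., 3). Only the lines that attain the minimum somewhere contribute to roots; other lines are dominated. Here the surviving (envelope) indices are i = 3, i = 2, i = 1, i = 0.
Intersections between consecutive envelope lines give the roots: for adjacent envelope indices i < j the intersection is x = (a_i − a_j) / (j − i). Reading off the sorted break points: {-6, -2, 2}.
Verification: at each break x_0, at least two indices attain the minimum of min_i(a_i + i · x_0).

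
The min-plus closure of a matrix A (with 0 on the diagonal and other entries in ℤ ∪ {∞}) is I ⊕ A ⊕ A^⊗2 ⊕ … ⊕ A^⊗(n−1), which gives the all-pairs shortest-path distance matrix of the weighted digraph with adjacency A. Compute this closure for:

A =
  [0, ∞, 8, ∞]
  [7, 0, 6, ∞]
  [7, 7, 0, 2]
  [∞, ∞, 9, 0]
Closure =
  [0, 15, 8, 10]
  [7, 0, 6, 8]
  [7, 7, 0, 2]
  [16, 16, 9, 0]

This is the Floyd-Warshall all-pairs shortest-path computation. For each intermediate vertex k = 0, 1, …, 3, update dist[i][j] ← min(dist[i][j], dist[i][k] + dist[k][j]). The final matrix gives, for each (i, j), the minimum total weight of any directed path from i to j (possibly empty when i = j).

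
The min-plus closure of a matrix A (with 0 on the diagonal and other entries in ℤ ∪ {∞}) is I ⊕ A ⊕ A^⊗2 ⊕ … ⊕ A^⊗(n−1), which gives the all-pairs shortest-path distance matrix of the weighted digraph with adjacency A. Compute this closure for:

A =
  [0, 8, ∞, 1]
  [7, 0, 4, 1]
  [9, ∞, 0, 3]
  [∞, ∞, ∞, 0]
Closure =
  [0, 8, 12, 1]
  [7, 0, 4, 1]
  [9, 17, 0, 3]
  [∞, ∞, ∞, 0]

This is the Floyd-Warshall all-pairs shortest-path computation. For each intermediate vertex k = 0, 1, …, 3, update dist[i][j] ← min(dist[i][j], dist[i][k] + dist[k][j]). The final matrix gives, for each (i, j), the minimum total weight of any directed path from i to j (possibly empty when i = j).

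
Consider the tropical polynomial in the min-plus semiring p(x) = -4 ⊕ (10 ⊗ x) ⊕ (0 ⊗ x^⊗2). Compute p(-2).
p(-2) = -4

A tropical monomial a ⊗ x^⊗i evaluates to a + i · x. Evaluating each term at x = -2:
  Term 0 contributes -4 + 0 · -2 = -4
  Term 1 contributes 10 + 1 · -2 = 8
  Term 2 contributes 0 + 2 · -2 = -4
p(-2) = ⊕ of these = min[-4, 8, -4] = -4.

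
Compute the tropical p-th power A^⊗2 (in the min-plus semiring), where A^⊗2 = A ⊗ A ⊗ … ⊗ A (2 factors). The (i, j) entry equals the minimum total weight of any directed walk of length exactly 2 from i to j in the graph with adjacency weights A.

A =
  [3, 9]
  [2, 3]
A^⊗2 =
  [6, 12]
  [5, 6]

Each entry (A^⊗2)_ij equals the minimum over all length-2 walks i = v_0 → v_1 → … → v_2 = j of Σ_t A[v_t][v_{t+1}]. For example, for (i, j) = (0, 1) we minimise over 2 possible intermediate vertex sequences; the minimum is 12, attained along the walk 0 → 0 → 1.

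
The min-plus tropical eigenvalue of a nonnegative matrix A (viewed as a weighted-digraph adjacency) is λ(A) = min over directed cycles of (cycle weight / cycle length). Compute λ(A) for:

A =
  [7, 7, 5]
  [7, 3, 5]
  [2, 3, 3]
λ(A) = 3

Enumerate directed cycles and compute their means (weight / length). Sample:
  cycle 0 → 0: weight = 7, length = 1, mean = 7/1 ≈ 7.000
  cycle 1 → 1: weight = 3, length = 1, mean = 3/1 ≈ 3.000
  cycle 2 → 2: weight = 3, length = 1, mean = 3/1 ≈ 3.000
  cycle 0 → 1 → 0: weight = 14, length = 2, mean = 14/2 ≈ 7.000
  cycle 0 → 2 → 0: weight = 7, length = 2, mean = 7/2 ≈ 3.500
  cycle 1 → 0 → 1: weight = 14, length = 2, mean = 14/2 ≈ 7.000
Minimum mean = 3.000, attained e.g. along the cycle 1 → 1 with weight 3 and length 1. So λ(A) = 3/1 = 3.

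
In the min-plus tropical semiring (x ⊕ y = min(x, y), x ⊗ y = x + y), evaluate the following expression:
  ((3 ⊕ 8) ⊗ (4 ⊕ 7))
((3 ⊕ 8) ⊗ (4 ⊕ 7)) = 7

Expand innermost to outermost. Recall ⊕ takes the minimum of its arguments and ⊗ takes their sum. Working out the expression ((3 ⊕ 8) ⊗ (4 ⊕ 7)) gives 7.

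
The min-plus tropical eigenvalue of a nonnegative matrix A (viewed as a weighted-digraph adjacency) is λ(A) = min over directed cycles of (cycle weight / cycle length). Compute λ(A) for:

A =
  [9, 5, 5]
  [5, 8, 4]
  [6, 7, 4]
λ(A) = 4

Enumerate directed cycles and compute their means (weight / length). Sample:
  cycle 0 → 0: weight = 9, length = 1, mean = 9/1 ≈ 9.000
  cycle 1 → 1: weight = 8, length = 1, mean = 8/1 ≈ 8.000
  cycle 2 → 2: weight = 4, length = 1, mean = 4/1 ≈ 4.000
  cycle 0 → 1 → 0: weight = 10, length = 2, mean = 10/2 ≈ 5.000
  cycle 0 → 2 → 0: weight = 11, length = 2, mean = 11/2 ≈ 5.500
  cycle 1 → 0 → 1: weight = 10, length = 2, mean = 10/2 ≈ 5.000
Minimum mean = 4.000, attained e.g. along the cycle 2 → 2 with weight 4 and length 1. So λ(A) = 4/1 = 4.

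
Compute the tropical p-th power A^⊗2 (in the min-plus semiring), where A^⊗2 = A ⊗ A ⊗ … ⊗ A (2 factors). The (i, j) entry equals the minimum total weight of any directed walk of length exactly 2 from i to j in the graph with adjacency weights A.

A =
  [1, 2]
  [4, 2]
A^⊗2 =
  [2, 3]
  [5, 4]

Each entry (A^⊗2)_ij equals the minimum over all length-2 walks i = v_0 → v_1 → … → v_2 = j of Σ_t A[v_t][v_{t+1}]. For example, for (i, j) = (0, 1) we minimise over 2 possible intermediate vertex sequences; the minimum is 3, attained along the walk 0 → 0 → 1.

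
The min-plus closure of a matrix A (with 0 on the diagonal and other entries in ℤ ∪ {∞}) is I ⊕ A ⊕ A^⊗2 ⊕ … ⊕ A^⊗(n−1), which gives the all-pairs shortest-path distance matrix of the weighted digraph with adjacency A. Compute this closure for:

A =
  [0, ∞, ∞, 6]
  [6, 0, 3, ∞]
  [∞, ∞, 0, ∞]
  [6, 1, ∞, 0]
Closure =
  [0, 7, 10, 6]
  [6, 0, 3, 12]
  [∞, ∞, 0, ∞]
  [6, 1, 4, 0]

This is the Floyd-Warshall all-pairs shortest-path computation. For each intermediate vertex k = 0, 1, …, 3, update dist[i][j] ← min(dist[i][j], dist[i][k] + dist[k][j]). The final matrix gives, for each (i, j), the minimum total weight of any directed path from i to j (possibly empty when i = j).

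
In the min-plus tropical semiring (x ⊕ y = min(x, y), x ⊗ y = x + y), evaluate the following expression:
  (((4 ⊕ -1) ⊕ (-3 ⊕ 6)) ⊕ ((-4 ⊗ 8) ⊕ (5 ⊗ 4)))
(((4 ⊕ -1) ⊕ (-3 ⊕ 6)) ⊕ ((-4 ⊗ 8) ⊕ (5 ⊗ 4))) = -3

Expand innermost to outermost. Recall ⊕ takes the minimum of its arguments and ⊗ takes their sum. Working out the expression (((4 ⊕ -1) ⊕ (-3 ⊕ 6)) ⊕ ((-4 ⊗ 8) ⊕ (5 ⊗ 4))) gives -3.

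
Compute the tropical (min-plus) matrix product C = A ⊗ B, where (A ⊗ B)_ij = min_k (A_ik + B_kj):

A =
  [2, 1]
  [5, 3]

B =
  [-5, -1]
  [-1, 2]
A ⊗ B =
  [-3, 1]
  [0, 4]

Apply the min-plus product entry-by-entry:
  C[0][0] = min over k of (A[0][0] + B[0][0] = 2 + -5 = -3, A[0][1] + B[1][0] = 1 + -1 = 0) = -3 (attained at k = 0)
  C[0][1] = min over k of (A[0][0] + B[0][1] = 2 + -1 = 1, A[0][1] + B[1][1] = 1 + 2 = 3) = 1 (attained at k = 0)
  C[1][0] = min over k of (A[1][0] + B[0][0] = 5 + -5 = 0, A[1][1] + B[1][0] = 3 + -1 = 2) = 0 (attained at k = 0)
  C[1][1] = min over k of (A[1][0] + B[0][1] = 5 + -1 = 4, A[1][1] + B[1][1] = 3 + 2 = 5) = 4 (attained at k = 0)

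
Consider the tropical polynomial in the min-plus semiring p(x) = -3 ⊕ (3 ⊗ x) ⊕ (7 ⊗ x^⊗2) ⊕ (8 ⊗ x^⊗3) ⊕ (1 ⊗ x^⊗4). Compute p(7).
p(7) = -3

A tropical monomial a ⊗ x^⊗i evaluates to a + i · x. Evaluating each term at x = 7:
  Term 0 contributes -3 + 0 · 7 = -3
  Term 1 contributes 3 + 1 · 7 = 10
  Term 2 contributes 7 + 2 · 7 = 21
  Term 3 contributes 8 + 3 · 7 = 29
  Term 4 contributes 1 + 4 · 7 = 29
p(7) = ⊕ of these = min[-3, 10, 21, 29, 29] = -3.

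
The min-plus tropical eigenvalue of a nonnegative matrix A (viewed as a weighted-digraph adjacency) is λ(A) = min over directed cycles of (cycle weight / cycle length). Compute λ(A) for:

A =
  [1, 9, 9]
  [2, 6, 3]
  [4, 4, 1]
λ(A) = 1

Enumerate directed cycles and compute their means (weight / length). Sample:
  cycle 0 → 0: weight = 1, length = 1, mean = 1/1 ≈ 1.000
  cycle 1 → 1: weight = 6, length = 1, mean = 6/1 ≈ 6.000
  cycle 2 → 2: weight = 1, length = 1, mean = 1/1 ≈ 1.000
  cycle 0 → 1 → 0: weight = 11, length = 2, mean = 11/2 ≈ 5.500
  cycle 0 → 2 → 0: weight = 13, length = 2, mean = 13/2 ≈ 6.500
  cycle 1 → 0 → 1: weight = 11, length = 2, mean = 11/2 ≈ 5.500
Minimum mean = 1.000, attained e.g. along the cycle 0 → 0 with weight 1 and length 1. So λ(A) = 1/1 = 1.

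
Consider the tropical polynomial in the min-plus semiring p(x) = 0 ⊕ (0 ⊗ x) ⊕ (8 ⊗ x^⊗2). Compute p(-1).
p(-1) = -1

A tropical monomial a ⊗ x^⊗i evaluates to a + i · x. Evaluating each term at x = -1:
  Term 0 contributes 0 + 0 · -1 = 0
  Term 1 contributes 0 + 1 · -1 = -1
  Term 2 contributes 8 + 2 · -1 = 6
p(-1) = ⊕ of these = min[0, -1, 6] = -1.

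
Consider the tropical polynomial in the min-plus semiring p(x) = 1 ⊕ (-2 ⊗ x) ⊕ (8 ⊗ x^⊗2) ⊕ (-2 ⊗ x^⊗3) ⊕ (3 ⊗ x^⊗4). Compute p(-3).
p(-3) = -11

A tropical monomial a ⊗ x^⊗i evaluates to a + i · x. Evaluating each term at x = -3:
  Term 0 contributes 1 + 0 · -3 = 1
  Term 1 contributes -2 + 1 · -3 = -5
  Term 2 contributes 8 + 2 · -3 = 2
  Term 3 contributes -2 + 3 · -3 = -11
  Term 4 contributes 3 + 4 · -3 = -9
p(-3) = ⊕ of these = min[1, -5, 2, -11, -9] = -11.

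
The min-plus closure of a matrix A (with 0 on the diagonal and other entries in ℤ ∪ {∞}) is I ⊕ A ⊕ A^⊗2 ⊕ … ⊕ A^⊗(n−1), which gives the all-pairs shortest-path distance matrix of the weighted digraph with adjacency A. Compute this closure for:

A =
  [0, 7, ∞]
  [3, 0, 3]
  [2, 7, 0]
Closure =
  [0, 7, 10]
  [3, 0, 3]
  [2, 7, 0]

This is the Floyd-Warshall all-pairs shortest-path computation. For each intermediate vertex k = 0, 1, …, 2, update dist[i][j] ← min(dist[i][j], dist[i][k] + dist[k][j]). The final matrix gives, for each (i, j), the minimum total weight of any directed path from i to j (possibly empty when i = j).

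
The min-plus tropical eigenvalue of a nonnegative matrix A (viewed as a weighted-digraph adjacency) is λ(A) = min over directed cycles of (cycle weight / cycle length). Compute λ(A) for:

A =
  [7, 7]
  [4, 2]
λ(A) = 2

Enumerate directed cycles and compute their means (weight / length). Sample:
  cycle 0 → 0: weight = 7, length = 1, mean = 7/1 ≈ 7.000
  cycle 1 → 1: weight = 2, length = 1, mean = 2/1 ≈ 2.000
  cycle 0 → 1 → 0: weight = 11, length = 2, mean = 11/2 ≈ 5.500
  cycle 1 → 0 → 1: weight = 11, length = 2, mean = 11/2 ≈ 5.500
Minimum mean = 2.000, attained e.g. along the cycle 1 → 1 with weight 2 and length 1. So λ(A) = 2/1 = 2.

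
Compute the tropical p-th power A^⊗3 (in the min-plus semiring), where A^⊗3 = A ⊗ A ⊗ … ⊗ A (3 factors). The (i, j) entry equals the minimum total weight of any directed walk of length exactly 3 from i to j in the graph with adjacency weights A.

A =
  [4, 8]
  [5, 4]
A^⊗3 =
  [12, 16]
  [13, 12]

Each entry (A^⊗3)_ij equals the minimum over all length-3 walks i = v_0 → v_1 → … → v_3 = j of Σ_t A[v_t][v_{t+1}]. For example, for (i, j) = (0, 1) we minimise over 4 possible intermediate vertex sequences; the minimum is 16, attained along the walk 0 → 0 → 0 → 1.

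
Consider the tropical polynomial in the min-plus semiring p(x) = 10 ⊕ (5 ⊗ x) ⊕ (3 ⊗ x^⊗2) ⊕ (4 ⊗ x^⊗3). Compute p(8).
p(8) = 10

A tropical monomial a ⊗ x^⊗i evaluates to a + i · x. Evaluating each term at x = 8:
  Term 0 contributes 10 + 0 · 8 = 10
  Term 1 contributes 5 + 1 · 8 = 13
  Term 2 contributes 3 + 2 · 8 = 19
  Term 3 contributes 4 + 3 · 8 = 28
p(8) = ⊕ of these = min[10, 13, 19, 28] = 10.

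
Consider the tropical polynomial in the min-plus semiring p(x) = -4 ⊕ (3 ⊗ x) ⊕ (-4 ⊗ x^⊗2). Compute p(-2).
p(-2) = -8

A tropical monomial a ⊗ x^⊗i evaluates to a + i · x. Evaluating each term at x = -2:
  Term 0 contributes -4 + 0 · -2 = -4
  Term 1 contributes 3 + 1 · -2 = 1
  Term 2 contributes -4 + 2 · -2 = -8
p(-2) = ⊕ of these = min[-4, 1, -8] = -8.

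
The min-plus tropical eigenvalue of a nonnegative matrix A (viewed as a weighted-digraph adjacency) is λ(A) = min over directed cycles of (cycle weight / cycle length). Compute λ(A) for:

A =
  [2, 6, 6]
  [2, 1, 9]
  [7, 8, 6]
λ(A) = 1

Enumerate directed cycles and compute their means (weight / length). Sample:
  cycle 0 → 0: weight = 2, length = 1, mean = 2/1 ≈ 2.000
  cycle 1 → 1: weight = 1, length = 1, mean = 1/1 ≈ 1.000
  cycle 2 → 2: weight = 6, length = 1, mean = 6/1 ≈ 6.000
  cycle 0 → 1 → 0: weight = 8, length = 2, mean = 8/2 ≈ 4.000
  cycle 0 → 2 → 0: weight = 13, length = 2, mean = 13/2 ≈ 6.500
  cycle 1 → 0 → 1: weight = 8, length = 2, mean = 8/2 ≈ 4.000
Minimum mean = 1.000, attained e.g. along the cycle 1 → 1 with weight 1 and length 1. So λ(A) = 1/1 = 1.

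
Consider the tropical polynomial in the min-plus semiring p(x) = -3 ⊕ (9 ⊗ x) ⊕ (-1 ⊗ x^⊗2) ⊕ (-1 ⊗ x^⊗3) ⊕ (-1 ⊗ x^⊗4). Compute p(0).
p(0) = -3

A tropical monomial a ⊗ x^⊗i evaluates to a + i · x. Evaluating each term at x = 0:
  Term 0 contributes -3 + 0 · 0 = -3
  Term 1 contributes 9 + 1 · 0 = 9
  Term 2 contributes -1 + 2 · 0 = -1
  Term 3 contributes -1 + 3 · 0 = -1
  Term 4 contributes -1 + 4 · 0 = -1
p(0) = ⊕ of these = min[-3, 9, -1, -1, -1] = -3.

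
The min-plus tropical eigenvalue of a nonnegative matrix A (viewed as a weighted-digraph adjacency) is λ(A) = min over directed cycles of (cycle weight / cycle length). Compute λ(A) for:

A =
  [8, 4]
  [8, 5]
λ(A) = 5

Enumerate directed cycles and compute their means (weight / length). Sample:
  cycle 0 → 0: weight = 8, length = 1, mean = 8/1 ≈ 8.000
  cycle 1 → 1: weight = 5, length = 1, mean = 5/1 ≈ 5.000
  cycle 0 → 1 → 0: weight = 12, length = 2, mean = 12/2 ≈ 6.000
  cycle 1 → 0 → 1: weight = 12, length = 2, mean = 12/2 ≈ 6.000
Minimum mean = 5.000, attained e.g. along the cycle 1 → 1 with weight 5 and length 1. So λ(A) = 5/1 = 5.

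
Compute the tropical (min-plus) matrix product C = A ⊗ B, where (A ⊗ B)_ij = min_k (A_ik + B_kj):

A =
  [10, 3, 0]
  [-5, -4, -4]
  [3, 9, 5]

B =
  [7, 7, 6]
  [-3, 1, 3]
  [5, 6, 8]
A ⊗ B =
  [0, 4, 6]
  [-7, -3, -1]
  [6, 10, 9]

Apply the min-plus product entry-by-entry:
  C[0][0] = min over k of (A[0][0] + B[0][0] = 10 + 7 = 17, A[0][1] + B[1][0] = 3 + -3 = 0, A[0][2] + B[2][0] = 0 + 5 = 5) = 0 (attained at k = 1)
  C[0][1] = min over k of (A[0][0] + B[0][1] = 10 + 7 = 17, A[0][1] + B[1][1] = 3 + 1 = 4, A[0][2] + B[2][1] = 0 + 6 = 6) = 4 (attained at k = 1)
  C[0][2] = min over k of (A[0][0] + B[0][2] = 10 + 6 = 16, A[0][1] + B[1][2] = 3 + 3 = 6, A[0][2] + B[2][2] = 0 + 8 = 8) = 6 (attained at k = 1)
  C[1][0] = min over k of (A[1][0] + B[0][0] = -5 + 7 = 2, A[1][1] + B[1][0] = -4 + -3 = -7, A[1][2] + B[2][0] = -4 + 5 = 1) = -7 (attained at k = 1)
  C[1][1] = min over k of (A[1][0] + B[0][1] = -5 + 7 = 2, A[1][1] + B[1][1] = -4 + 1 = -3, A[1][2] + B[2][1] = -4 + 6 = 2) = -3 (attained at k = 1)
  C[1][2] = min over k of (A[1][0] + B[0][2] = -5 + 6 = 1, A[1][1] + B[1][2] = -4 + 3 = -1, A[1][2] + B[2][2] = -4 + 8 = 4) = -1 (attained at k = 1)
  C[2][0] = min over k of (A[2][0] + B[0][0] = 3 + 7 = 10, A[2][1] + B[1][0] = 9 + -3 = 6, A[2][2] + B[2][0] = 5 + 5 = 10) = 6 (attained at k = 1)
  C[2][1] = min over k of (A[2][0] + B[0][1] = 3 + 7 = 10, A[2][1] + B[1][1] = 9 + 1 = 10, A[2][2] + B[2][1] = 5 + 6 = 11) = 10 (attained at k = 0)
  C[2][2] = min over k of (A[2][0] + B[0][2] = 3 + 6 = 9, A[2][1] + B[1][2] = 9 + 3 = 12, A[2][2] + B[2][2] = 5 + 8 = 13) = 9 (attained at k = 0)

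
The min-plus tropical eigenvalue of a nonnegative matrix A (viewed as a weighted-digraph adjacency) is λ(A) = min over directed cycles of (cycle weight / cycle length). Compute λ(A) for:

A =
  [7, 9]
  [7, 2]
λ(A) = 2

Enumerate directed cycles and compute their means (weight / length). Sample:
  cycle 0 → 0: weight = 7, length = 1, mean = 7/1 ≈ 7.000
  cycle 1 → 1: weight = 2, length = 1, mean = 2/1 ≈ 2.000
  cycle 0 → 1 → 0: weight = 16, length = 2, mean = 16/2 ≈ 8.000
  cycle 1 → 0 → 1: weight = 16, length = 2, mean = 16/2 ≈ 8.000
Minimum mean = 2.000, attained e.g. along the cycle 1 → 1 with weight 2 and length 1. So λ(A) = 2/1 = 2.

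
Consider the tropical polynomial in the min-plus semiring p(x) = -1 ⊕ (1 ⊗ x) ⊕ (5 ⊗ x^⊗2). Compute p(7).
p(7) = -1

A tropical monomial a ⊗ x^⊗i evaluates to a + i · x. Evaluating each term at x = 7:
  Term 0 contributes -1 + 0 · 7 = -1
  Term 1 contributes 1 + 1 · 7 = 8
  Term 2 contributes 5 + 2 · 7 = 19
p(7) = ⊕ of these = min[-1, 8, 19] = -1.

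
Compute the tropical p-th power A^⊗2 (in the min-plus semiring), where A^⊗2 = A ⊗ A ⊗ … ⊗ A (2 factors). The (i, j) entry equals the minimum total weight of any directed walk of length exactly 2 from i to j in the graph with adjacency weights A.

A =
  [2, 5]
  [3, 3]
A^⊗2 =
  [4, 7]
  [5, 6]

Each entry (A^⊗2)_ij equals the minimum over all length-2 walks i = v_0 → v_1 → … → v_2 = j of Σ_t A[v_t][v_{t+1}]. For example, for (i, j) = (0, 1) we minimise over 2 possible intermediate vertex sequences; the minimum is 7, attained along the walk 0 → 0 → 1.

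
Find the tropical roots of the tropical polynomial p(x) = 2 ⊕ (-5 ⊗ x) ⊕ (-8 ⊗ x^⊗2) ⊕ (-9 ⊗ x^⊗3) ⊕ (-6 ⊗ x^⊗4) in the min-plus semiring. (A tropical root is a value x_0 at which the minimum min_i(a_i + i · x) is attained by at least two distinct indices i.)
Roots: {-3, 1, 3, 7}

Each tropical root is a break point of the lower envelope of the lines y = a_i + i · x (there are 5 lines, with slopes 0, 1, ..., 4). Only the lines that attain the minimum somewhere contribute to roots; other lines are dominated. Here the surviving (envelope) indices are i = 4, i = 3, i = 2, i = 1, i = 0.
Intersections between consecutive envelope lines give the roots: for adjacent envelope indices i < j the intersection is x = (a_i − a_j) / (j − i). Reading off the sorted break points: {-3, 1, 3, 7}.
Verification: at each break x_0, at least two indices attain the minimum of min_i(a_i + i · x_0).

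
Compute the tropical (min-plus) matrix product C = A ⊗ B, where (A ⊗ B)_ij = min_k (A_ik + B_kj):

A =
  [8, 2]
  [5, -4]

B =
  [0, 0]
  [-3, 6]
A ⊗ B =
  [-1, 8]
  [-7, 2]

Apply the min-plus product entry-by-entry:
  C[0][0] = min over k of (A[0][0] + B[0][0] = 8 + 0 = 8, A[0][1] + B[1][0] = 2 + -3 = -1) = -1 (attained at k = 1)
  C[0][1] = min over k of (A[0][0] + B[0][1] = 8 + 0 = 8, A[0][1] + B[1][1] = 2 + 6 = 8) = 8 (attained at k = 0)
  C[1][0] = min over k of (A[1][0] + B[0][0] = 5 + 0 = 5, A[1][1] + B[1][0] = -4 + -3 = -7) = -7 (attained at k = 1)
  C[1][1] = min over k of (A[1][0] + B[0][1] = 5 + 0 = 5, A[1][1] + B[1][1] = -4 + 6 = 2) = 2 (attained at k = 1)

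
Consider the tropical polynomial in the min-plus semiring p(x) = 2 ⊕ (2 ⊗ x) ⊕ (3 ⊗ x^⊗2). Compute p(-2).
p(-2) = -1

A tropical monomial a ⊗ x^⊗i evaluates to a + i · x. Evaluating each term at x = -2:
  Term 0 contributes 2 + 0 · -2 = 2
  Term 1 contributes 2 + 1 · -2 = 0
  Term 2 contributes 3 + 2 · -2 = -1
p(-2) = ⊕ of these = min[2, 0, -1] = -1.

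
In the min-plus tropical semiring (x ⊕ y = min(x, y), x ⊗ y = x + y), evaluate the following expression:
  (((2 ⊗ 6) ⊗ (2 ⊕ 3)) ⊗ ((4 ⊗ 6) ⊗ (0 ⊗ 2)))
(((2 ⊗ 6) ⊗ (2 ⊕ 3)) ⊗ ((4 ⊗ 6) ⊗ (0 ⊗ 2))) = 22

Expand innermost to outermost. Recall ⊕ takes the minimum of its arguments and ⊗ takes their sum. Working out the expression (((2 ⊗ 6) ⊗ (2 ⊕ 3)) ⊗ ((4 ⊗ 6) ⊗ (0 ⊗ 2))) gives 22.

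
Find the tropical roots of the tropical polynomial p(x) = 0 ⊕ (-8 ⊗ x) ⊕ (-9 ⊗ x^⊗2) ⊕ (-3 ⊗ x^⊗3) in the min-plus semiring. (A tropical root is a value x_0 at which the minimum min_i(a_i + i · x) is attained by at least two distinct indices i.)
Roots: {-6, 1, 8}

Each tropical root is a break point of the lower envelope of the lines y = a_i + i · x (there are 4 lines, with slopes 0, 1, ..., 3). Only the lines that attain the minimum somewhere contribute to roots; other lines are dominated. Here the surviving (envelope) indices are i = 3, i = 2, i = 1, i = 0.
Intersections between consecutive envelope lines give the roots: for adjacent envelope indices i < j the intersection is x = (a_i − a_j) / (j − i). Reading off the sorted break points: {-6, 1, 8}.
Verification: at each break x_0, at least two indices attain the minimum of min_i(a_i + i · x_0).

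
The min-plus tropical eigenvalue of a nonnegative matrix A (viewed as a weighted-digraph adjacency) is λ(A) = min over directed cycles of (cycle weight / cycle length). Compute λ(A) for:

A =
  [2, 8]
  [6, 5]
λ(A) = 2

Enumerate directed cycles and compute their means (weight / length). Sample:
  cycle 0 → 0: weight = 2, length = 1, mean = 2/1 ≈ 2.000
  cycle 1 → 1: weight = 5, length = 1, mean = 5/1 ≈ 5.000
  cycle 0 → 1 → 0: weight = 14, length = 2, mean = 14/2 ≈ 7.000
  cycle 1 → 0 → 1: weight = 14, length = 2, mean = 14/2 ≈ 7.000
Minimum mean = 2.000, attained e.g. along the cycle 0 → 0 with weight 2 and length 1. So λ(A) = 2/1 = 2.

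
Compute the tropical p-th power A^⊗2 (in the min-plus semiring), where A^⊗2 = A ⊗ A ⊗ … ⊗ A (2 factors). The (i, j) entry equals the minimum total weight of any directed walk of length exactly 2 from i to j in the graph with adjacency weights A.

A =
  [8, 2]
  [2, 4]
A^⊗2 =
  [4, 6]
  [6, 4]

Each entry (A^⊗2)_ij equals the minimum over all length-2 walks i = v_0 → v_1 → … → v_2 = j of Σ_t A[v_t][v_{t+1}]. For example, for (i, j) = (0, 1) we minimise over 2 possible intermediate vertex sequences; the minimum is 6, attained along the walk 0 → 1 → 1.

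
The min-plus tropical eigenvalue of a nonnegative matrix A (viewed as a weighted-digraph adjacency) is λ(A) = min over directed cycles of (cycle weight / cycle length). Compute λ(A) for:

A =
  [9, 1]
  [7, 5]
λ(A) = 4

Enumerate directed cycles and compute their means (weight / length). Sample:
  cycle 0 → 0: weight = 9, length = 1, mean = 9/1 ≈ 9.000
  cycle 1 → 1: weight = 5, length = 1, mean = 5/1 ≈ 5.000
  cycle 0 → 1 → 0: weight = 8, length = 2, mean = 8/2 ≈ 4.000
  cycle 1 → 0 → 1: weight = 8, length = 2, mean = 8/2 ≈ 4.000
Minimum mean = 4.000, attained e.g. along the cycle 0 → 1 → 0 with weight 8 and length 2. So λ(A) = 8/2 = 4.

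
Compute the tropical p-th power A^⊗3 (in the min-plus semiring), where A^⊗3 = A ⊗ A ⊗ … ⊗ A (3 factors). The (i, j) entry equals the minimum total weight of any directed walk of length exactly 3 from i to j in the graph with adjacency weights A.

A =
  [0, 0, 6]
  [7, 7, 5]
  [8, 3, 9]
A^⊗3 =
  [0, 0, 5]
  [7, 7, 12]
  [8, 8, 13]

Each entry (A^⊗3)_ij equals the minimum over all length-3 walks i = v_0 → v_1 → … → v_3 = j of Σ_t A[v_t][v_{t+1}]. For example, for (i, j) = (0, 2) we minimise over 9 possible intermediate vertex sequences; the minimum is 5, attained along the walk 0 → 0 → 1 → 2.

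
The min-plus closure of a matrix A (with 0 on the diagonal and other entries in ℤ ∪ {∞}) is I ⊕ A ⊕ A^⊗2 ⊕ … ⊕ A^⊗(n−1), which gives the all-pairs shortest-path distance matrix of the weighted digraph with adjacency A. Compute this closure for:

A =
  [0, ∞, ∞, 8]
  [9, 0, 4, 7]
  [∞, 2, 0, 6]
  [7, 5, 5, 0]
Closure =
  [0, 13, 13, 8]
  [9, 0, 4, 7]
  [11, 2, 0, 6]
  [7, 5, 5, 0]

This is the Floyd-Warshall all-pairs shortest-path computation. For each intermediate vertex k = 0, 1, …, 3, update dist[i][j] ← min(dist[i][j], dist[i][k] + dist[k][j]). The final matrix gives, for each (i, j), the minimum total weight of any directed path from i to j (possibly empty when i = j).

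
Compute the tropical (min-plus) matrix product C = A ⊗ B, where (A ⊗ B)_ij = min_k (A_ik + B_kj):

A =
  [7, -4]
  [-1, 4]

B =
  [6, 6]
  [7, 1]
A ⊗ B =
  [3, -3]
  [5, 5]

Apply the min-plus product entry-by-entry:
  C[0][0] = min over k of (A[0][0] + B[0][0] = 7 + 6 = 13, A[0][1] + B[1][0] = -4 + 7 = 3) = 3 (attained at k = 1)
  C[0][1] = min over k of (A[0][0] + B[0][1] = 7 + 6 = 13, A[0][1] + B[1][1] = -4 + 1 = -3) = -3 (attained at k = 1)
  C[1][0] = min over k of (A[1][0] + B[0][0] = -1 + 6 = 5, A[1][1] + B[1][0] = 4 + 7 = 11) = 5 (attained at k = 0)
  C[1][1] = min over k of (A[1][0] + B[0][1] = -1 + 6 = 5, A[1][1] + B[1][1] = 4 + 1 = 5) = 5 (attained at k = 0)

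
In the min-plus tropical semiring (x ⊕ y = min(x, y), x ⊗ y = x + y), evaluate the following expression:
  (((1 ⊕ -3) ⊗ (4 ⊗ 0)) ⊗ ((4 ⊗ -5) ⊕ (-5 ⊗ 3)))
(((1 ⊕ -3) ⊗ (4 ⊗ 0)) ⊗ ((4 ⊗ -5) ⊕ (-5 ⊗ 3))) = -1

Expand innermost to outermost. Recall ⊕ takes the minimum of its arguments and ⊗ takes their sum. Working out the expression (((1 ⊕ -3) ⊗ (4 ⊗ 0)) ⊗ ((4 ⊗ -5) ⊕ (-5 ⊗ 3))) gives -1.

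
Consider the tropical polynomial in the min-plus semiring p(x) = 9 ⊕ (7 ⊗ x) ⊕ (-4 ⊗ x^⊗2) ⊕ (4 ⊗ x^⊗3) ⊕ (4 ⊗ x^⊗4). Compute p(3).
p(3) = 2

A tropical monomial a ⊗ x^⊗i evaluates to a + i · x. Evaluating each term at x = 3:
  Term 0 contributes 9 + 0 · 3 = 9
  Term 1 contributes 7 + 1 · 3 = 10
  Term 2 contributes -4 + 2 · 3 = 2
  Term 3 contributes 4 + 3 · 3 = 13
  Term 4 contributes 4 + 4 · 3 = 16
p(3) = ⊕ of these = min[9, 10, 2, 13, 16] = 2.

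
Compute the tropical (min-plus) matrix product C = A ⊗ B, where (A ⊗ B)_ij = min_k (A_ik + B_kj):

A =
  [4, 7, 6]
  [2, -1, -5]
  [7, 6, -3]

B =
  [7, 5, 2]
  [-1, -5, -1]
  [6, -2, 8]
A ⊗ B =
  [6, 2, 6]
  [-2, -7, -2]
  [3, -5, 5]

Apply the min-plus product entry-by-entry:
  C[0][0] = min over k of (A[0][0] + B[0][0] = 4 + 7 = 11, A[0][1] + B[1][0] = 7 + -1 = 6, A[0][2] + B[2][0] = 6 + 6 = 12) = 6 (attained at k = 1)
  C[0][1] = min over k of (A[0][0] + B[0][1] = 4 + 5 = 9, A[0][1] + B[1][1] = 7 + -5 = 2, A[0][2] + B[2][1] = 6 + -2 = 4) = 2 (attained at k = 1)
  C[0][2] = min over k of (A[0][0] + B[0][2] = 4 + 2 = 6, A[0][1] + B[1][2] = 7 + -1 = 6, A[0][2] + B[2][2] = 6 + 8 = 14) = 6 (attained at k = 0)
  C[1][0] = min over k of (A[1][0] + B[0][0] = 2 + 7 = 9, A[1][1] + B[1][0] = -1 + -1 = -2, A[1][2] + B[2][0] = -5 + 6 = 1) = -2 (attained at k = 1)
  C[1][1] = min over k of (A[1][0] + B[0][1] = 2 + 5 = 7, A[1][1] + B[1][1] = -1 + -5 = -6, A[1][2] + B[2][1] = -5 + -2 = -7) = -7 (attained at k = 2)
  C[1][2] = min over k of (A[1][0] + B[0][2] = 2 + 2 = 4, A[1][1] + B[1][2] = -1 + -1 = -2, A[1][2] + B[2][2] = -5 + 8 = 3) = -2 (attained at k = 1)
  C[2][0] = min over k of (A[2][0] + B[0][0] = 7 + 7 = 14, A[2][1] + B[1][0] = 6 + -1 = 5, A[2][2] + B[2][0] = -3 + 6 = 3) = 3 (attained at k = 2)
  C[2][1] = min over k of (A[2][0] + B[0][1] = 7 + 5 = 12, A[2][1] + B[1][1] = 6 + -5 = 1, A[2][2] + B[2][1] = -3 + -2 = -5) = -5 (attained at k = 2)
  C[2][2] = min over k of (A[2][0] + B[0][2] = 7 + 2 = 9, A[2][1] + B[1][2] = 6 + -1 = 5, A[2][2] + B[2][2] = -3 + 8 = 5) = 5 (attained at k = 1)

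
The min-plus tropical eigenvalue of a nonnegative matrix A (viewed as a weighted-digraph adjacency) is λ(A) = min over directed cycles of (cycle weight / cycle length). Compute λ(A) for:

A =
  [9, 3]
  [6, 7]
λ(A) = 9/2

Enumerate directed cycles and compute their means (weight / length). Sample:
  cycle 0 → 0: weight = 9, length = 1, mean = 9/1 ≈ 9.000
  cycle 1 → 1: weight = 7, length = 1, mean = 7/1 ≈ 7.000
  cycle 0 → 1 → 0: weight = 9, length = 2, mean = 9/2 ≈ 4.500
  cycle 1 → 0 → 1: weight = 9, length = 2, mean = 9/2 ≈ 4.500
Minimum mean = 4.500, attained e.g. along the cycle 0 → 1 → 0 with weight 9 and length 2. So λ(A) = 9/2 = 9/2.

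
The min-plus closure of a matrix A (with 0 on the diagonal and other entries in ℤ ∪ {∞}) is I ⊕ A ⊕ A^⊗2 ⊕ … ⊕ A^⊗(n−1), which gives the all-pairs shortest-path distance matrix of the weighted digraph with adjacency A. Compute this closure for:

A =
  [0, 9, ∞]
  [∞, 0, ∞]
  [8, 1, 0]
Closure =
  [0, 9, ∞]
  [∞, 0, ∞]
  [8, 1, 0]

This is the Floyd-Warshall all-pairs shortest-path computation. For each intermediate vertex k = 0, 1, …, 2, update dist[i][j] ← min(dist[i][j], dist[i][k] + dist[k][j]). The final matrix gives, for each (i, j), the minimum total weight of any directed path from i to j (possibly empty when i = j).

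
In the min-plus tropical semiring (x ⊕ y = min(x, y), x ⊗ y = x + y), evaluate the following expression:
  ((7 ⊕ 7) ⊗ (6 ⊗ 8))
((7 ⊕ 7) ⊗ (6 ⊗ 8)) = 21

Expand innermost to outermost. Recall ⊕ takes the minimum of its arguments and ⊗ takes their sum. Working out the expression ((7 ⊕ 7) ⊗ (6 ⊗ 8)) gives 21.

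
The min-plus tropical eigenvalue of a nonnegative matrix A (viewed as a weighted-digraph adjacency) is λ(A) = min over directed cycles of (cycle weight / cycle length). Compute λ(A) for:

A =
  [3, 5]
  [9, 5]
λ(A) = 3

Enumerate directed cycles and compute their means (weight / length). Sample:
  cycle 0 → 0: weight = 3, length = 1, mean = 3/1 ≈ 3.000
  cycle 1 → 1: weight = 5, length = 1, mean = 5/1 ≈ 5.000
  cycle 0 → 1 → 0: weight = 14, length = 2, mean = 14/2 ≈ 7.000
  cycle 1 → 0 → 1: weight = 14, length = 2, mean = 14/2 ≈ 7.000
Minimum mean = 3.000, attained e.g. along the cycle 0 → 0 with weight 3 and length 1. So λ(A) = 3/1 = 3.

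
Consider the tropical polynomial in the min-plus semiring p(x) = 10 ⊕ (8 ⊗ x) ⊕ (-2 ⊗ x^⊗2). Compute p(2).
p(2) = 2

A tropical monomial a ⊗ x^⊗i evaluates to a + i · x. Evaluating each term at x = 2:
  Term 0 contributes 10 + 0 · 2 = 10
  Term 1 contributes 8 + 1 · 2 = 10
  Term 2 contributes -2 + 2 · 2 = 2
p(2) = ⊕ of these = min[10, 10, 2] = 2.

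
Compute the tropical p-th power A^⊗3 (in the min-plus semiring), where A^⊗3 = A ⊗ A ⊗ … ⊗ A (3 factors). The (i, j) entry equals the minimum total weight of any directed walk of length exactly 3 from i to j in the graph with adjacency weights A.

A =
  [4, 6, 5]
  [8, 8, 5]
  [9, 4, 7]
A^⊗3 =
  [12, 13, 13]
  [16, 16, 14]
  [16, 13, 16]

Each entry (A^⊗3)_ij equals the minimum over all length-3 walks i = v_0 → v_1 → … → v_3 = j of Σ_t A[v_t][v_{t+1}]. For example, for (i, j) = (0, 2) we minimise over 9 possible intermediate vertex sequences; the minimum is 13, attained along the walk 0 → 0 → 0 → 2.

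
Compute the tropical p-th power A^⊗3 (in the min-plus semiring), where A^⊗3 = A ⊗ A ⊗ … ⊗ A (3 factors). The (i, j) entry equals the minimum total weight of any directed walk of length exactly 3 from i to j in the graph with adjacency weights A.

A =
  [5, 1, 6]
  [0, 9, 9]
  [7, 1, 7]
A^⊗3 =
  [6, 2, 7]
  [1, 6, 10]
  [6, 2, 7]

Each entry (A^⊗3)_ij equals the minimum over all length-3 walks i = v_0 → v_1 → … → v_3 = j of Σ_t A[v_t][v_{t+1}]. For example, for (i, j) = (0, 2) we minimise over 9 possible intermediate vertex sequences; the minimum is 7, attained along the walk 0 → 1 → 0 → 2.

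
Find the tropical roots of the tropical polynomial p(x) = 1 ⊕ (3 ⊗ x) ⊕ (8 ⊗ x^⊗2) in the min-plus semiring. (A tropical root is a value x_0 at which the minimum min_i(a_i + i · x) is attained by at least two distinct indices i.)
Roots: {-5, -2}

Each tropical root is a break point of the lower envelope of the lines y = a_i + i · x (there are 3 lines, with slopes 0, 1, ..., 2). Only the lines that attain the minimum somewhere contribute to roots; other lines are dominated. Here the surviving (envelope) indices are i = 2, i = 1, i = 0.
Intersections between consecutive envelope lines give the roots: for adjacent envelope indices i < j the intersection is x = (a_i − a_j) / (j − i). Reading off the sorted break points: {-5, -2}.
Verification: at each break x_0, at least two indices attain the minimum of min_i(a_i + i · x_0).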